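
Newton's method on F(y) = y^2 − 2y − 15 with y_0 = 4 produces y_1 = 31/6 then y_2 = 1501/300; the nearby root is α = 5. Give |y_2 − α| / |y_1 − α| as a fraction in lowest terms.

y_1 − α = 31/6 − 5 = 1/6, so |y_1 − α| = 1/6.
y_2 − α = 1501/300 − 5 = 1/300, so |y_2 − α| = 1/300.
Ratio = (1/300) / (1/6) = 1/50.

1/50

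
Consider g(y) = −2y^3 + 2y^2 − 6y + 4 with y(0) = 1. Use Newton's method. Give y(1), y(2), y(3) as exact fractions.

g'(y) = −6y^2 + 4y − 6.
g(1) = −2, g'(1) = −8, so y(1) = 1 − (−2)/(−8) = 3/4.
g(3/4) = −7/32, g'(3/4) = −51/8, so y(2) = (3/4) − (−7/32)/(−51/8) = 73/102.
g(73/102) = −1519/530604, g'(73/102) = −10769/1734, so y(3) = (73/102) − (−1519/530604)/(−10769/1734) = 1178446/1647657.

y(1) = 3/4, y(2) = 73/102, y(3) = 1178446/1647657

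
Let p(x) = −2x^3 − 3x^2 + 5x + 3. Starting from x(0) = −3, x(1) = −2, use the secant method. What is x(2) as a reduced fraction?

−13/6

p(−3) = 15, p(−2) = −3. x(2) = (−2) − (−3)·((−2) − (−3))/((−3) − 15) = −13/6.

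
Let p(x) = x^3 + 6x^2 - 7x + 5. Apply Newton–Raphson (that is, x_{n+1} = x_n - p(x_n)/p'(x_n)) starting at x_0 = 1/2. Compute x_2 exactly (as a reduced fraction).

p'(x) = 3x^2 + 12x - 7.
p(1/2) = 25/8, p'(1/2) = -1/4, so x_1 = (1/2) - (25/8)/(-1/4) = 13.
p(13) = 3125, p'(13) = 656, so x_2 = 13 - 3125/656 = 5403/656.

5403/656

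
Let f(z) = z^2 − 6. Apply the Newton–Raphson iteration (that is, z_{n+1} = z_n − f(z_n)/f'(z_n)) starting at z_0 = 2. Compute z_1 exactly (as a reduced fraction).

f'(z) = 2z.
f(2) = −2, f'(2) = 4, so z_1 = 2 − (−2)/4 = 5/2.

5/2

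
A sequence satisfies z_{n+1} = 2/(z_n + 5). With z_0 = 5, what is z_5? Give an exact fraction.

188/505

z_1 = 2/(5 + 5) = 1/5.
z_2 = 2/(1/5 + 5) = 5/13.
z_3 = 2/(5/13 + 5) = 13/35.
z_4 = 2/(13/35 + 5) = 35/94.
z_5 = 2/(35/94 + 5) = 188/505.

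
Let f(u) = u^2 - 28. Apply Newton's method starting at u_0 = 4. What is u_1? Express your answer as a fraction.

f'(u) = 2u.
f(4) = -12, f'(4) = 8, so u_1 = 4 - (-12)/8 = 11/2.

11/2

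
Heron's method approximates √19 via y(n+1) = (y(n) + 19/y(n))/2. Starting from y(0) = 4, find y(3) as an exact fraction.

y(1) = (4 + 19/4)/2 = 35/8.
y(2) = (35/8 + 19/(35/8))/2 = 2441/560.
y(3) = (2441/560 + 19/(2441/560))/2 = 11916881/2733920.

11916881/2733920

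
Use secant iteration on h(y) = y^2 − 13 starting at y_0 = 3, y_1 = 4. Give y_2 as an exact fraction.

h(3) = −4, h(4) = 3. y_2 = 4 − 3·(4 − 3)/(3 − (−4)) = 25/7.

25/7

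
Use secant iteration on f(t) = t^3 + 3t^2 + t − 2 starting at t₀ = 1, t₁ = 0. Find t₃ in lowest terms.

50/59

f(1) = 3, f(0) = −2. t₂ = 0 − (−2)·(0 − 1)/((−2) − 3) = 2/5.
f(0) = −2, f(2/5) = −132/125. t₃ = (2/5) − (−132/125)·((2/5) − 0)/((−132/125) − (−2)) = 50/59.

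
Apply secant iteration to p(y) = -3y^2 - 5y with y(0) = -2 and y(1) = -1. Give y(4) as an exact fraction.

p(-2) = -2, p(-1) = 2. y(2) = (-1) - 2·((-1) - (-2))/(2 - (-2)) = -3/2.
p(-1) = 2, p(-3/2) = 3/4. y(3) = (-3/2) - (3/4)·((-3/2) - (-1))/((3/4) - 2) = -9/5.
p(-3/2) = 3/4, p(-9/5) = -18/25. y(4) = (-9/5) - (-18/25)·((-9/5) - (-3/2))/((-18/25) - (3/4)) = -81/49.

-81/49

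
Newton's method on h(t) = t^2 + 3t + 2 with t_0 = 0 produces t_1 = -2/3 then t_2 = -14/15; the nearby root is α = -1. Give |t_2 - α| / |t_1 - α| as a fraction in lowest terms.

t_1 - α = -2/3 - (-1) = -2/3 + 1 = 1/3, so |t_1 - α| = 1/3.
t_2 - α = -14/15 - (-1) = -14/15 + 1 = 1/15, so |t_2 - α| = 1/15.
Ratio = (1/15) / (1/3) = 1/5.

1/5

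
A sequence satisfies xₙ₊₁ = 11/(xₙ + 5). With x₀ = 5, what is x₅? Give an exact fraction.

x₁ = 11/(5 + 5) = 11/10.
x₂ = 11/(11/10 + 5) = 110/61.
x₃ = 11/(110/61 + 5) = 671/415.
x₄ = 11/(671/415 + 5) = 4565/2746.
x₅ = 11/(4565/2746 + 5) = 30206/18295.

30206/18295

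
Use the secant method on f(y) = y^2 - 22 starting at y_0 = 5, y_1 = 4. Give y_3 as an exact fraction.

f(5) = 3, f(4) = -6. y_2 = 4 - (-6)·(4 - 5)/((-6) - 3) = 14/3.
f(4) = -6, f(14/3) = -2/9. y_3 = (14/3) - (-2/9)·((14/3) - 4)/((-2/9) - (-6)) = 61/13.

61/13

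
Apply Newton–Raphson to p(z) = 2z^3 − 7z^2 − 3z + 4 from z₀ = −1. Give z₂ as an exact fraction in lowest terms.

−8561/9843

p'(z) = 6z^2 − 14z − 3.
p(−1) = −2, p'(−1) = 17, so z₁ = (−1) − (−2)/17 = −15/17.
p(−15/17) = −868/4913, p'(−15/17) = 4053/289, so z₂ = (−15/17) − (−868/4913)/(4053/289) = −8561/9843.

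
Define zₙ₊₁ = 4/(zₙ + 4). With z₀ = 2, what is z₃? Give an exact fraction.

z₁ = 4/(2 + 4) = 2/3.
z₂ = 4/(2/3 + 4) = 6/7.
z₃ = 4/(6/7 + 4) = 14/17.

14/17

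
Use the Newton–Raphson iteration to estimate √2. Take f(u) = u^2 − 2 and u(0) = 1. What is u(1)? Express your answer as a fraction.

3/2

f'(u) = 2u.
f(1) = −1, f'(1) = 2, so u(1) = 1 − (−1)/2 = 3/2.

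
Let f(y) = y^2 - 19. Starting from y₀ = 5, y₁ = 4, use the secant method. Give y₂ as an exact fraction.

f(5) = 6, f(4) = -3. y₂ = 4 - (-3)·(4 - 5)/((-3) - 6) = 13/3.

13/3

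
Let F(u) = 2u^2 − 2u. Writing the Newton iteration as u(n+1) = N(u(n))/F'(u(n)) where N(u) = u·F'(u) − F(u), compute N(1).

2

F'(u) = 4u − 2.
N(u) = u·F'(u) − F(u) = u·(4u − 2) − (2u^2 − 2u) = 2u^2.
N(1) = 2.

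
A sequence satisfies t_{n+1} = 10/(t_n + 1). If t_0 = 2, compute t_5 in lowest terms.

t_1 = 10/(2 + 1) = 10/3.
t_2 = 10/(10/3 + 1) = 30/13.
t_3 = 10/(30/13 + 1) = 130/43.
t_4 = 10/(130/43 + 1) = 430/173.
t_5 = 10/(430/173 + 1) = 1730/603.

1730/603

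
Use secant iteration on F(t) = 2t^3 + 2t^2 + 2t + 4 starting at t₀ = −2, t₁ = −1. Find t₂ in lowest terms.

−6/5

F(−2) = −8, F(−1) = 2. t₂ = (−1) − 2·((−1) − (−2))/(2 − (−8)) = −6/5.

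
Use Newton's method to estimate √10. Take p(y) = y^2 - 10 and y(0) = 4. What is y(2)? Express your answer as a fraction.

p'(y) = 2y.
p(4) = 6, p'(4) = 8, so y(1) = 4 - 6/8 = 13/4.
p(13/4) = 9/16, p'(13/4) = 13/2, so y(2) = (13/4) - (9/16)/(13/2) = 329/104.

329/104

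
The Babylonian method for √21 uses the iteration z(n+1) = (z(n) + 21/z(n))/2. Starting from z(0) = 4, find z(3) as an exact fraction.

z(1) = (4 + 21/4)/2 = 37/8.
z(2) = (37/8 + 21/(37/8))/2 = 2713/592.
z(3) = (2713/592 + 21/(2713/592))/2 = 14720113/3212192.

14720113/3212192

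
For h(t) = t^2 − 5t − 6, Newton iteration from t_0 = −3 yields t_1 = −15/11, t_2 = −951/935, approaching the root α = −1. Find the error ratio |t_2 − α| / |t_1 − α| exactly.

4/85

t_1 − α = −15/11 − (−1) = −15/11 + 1 = −4/11, so |t_1 − α| = 4/11.
t_2 − α = −951/935 − (−1) = −951/935 + 1 = −16/935, so |t_2 − α| = 16/935.
Ratio = (16/935) / (4/11) = 4/85.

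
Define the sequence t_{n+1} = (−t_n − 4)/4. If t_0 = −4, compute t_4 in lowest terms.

−13/16

t_1 = (−(−4) − 4)/4 = 0.
t_2 = (−0 − 4)/4 = −1.
t_3 = (−(−1) − 4)/4 = −3/4.
t_4 = (−(−3/4) − 4)/4 = −13/16.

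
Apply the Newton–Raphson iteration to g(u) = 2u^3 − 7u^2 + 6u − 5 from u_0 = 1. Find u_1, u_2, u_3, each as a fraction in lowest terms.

g'(u) = 6u^2 − 14u + 6.
g(1) = −4, g'(1) = −2, so u_1 = 1 − (−4)/(−2) = −1.
g(−1) = −20, g'(−1) = 26, so u_2 = (−1) − (−20)/26 = −3/13.
g(−3/13) = −14900/2197, g'(−3/13) = 1614/169, so u_3 = (−3/13) − (−14900/2197)/(1614/169) = 5029/10491.

u_1 = −1, u_2 = −3/13, u_3 = 5029/10491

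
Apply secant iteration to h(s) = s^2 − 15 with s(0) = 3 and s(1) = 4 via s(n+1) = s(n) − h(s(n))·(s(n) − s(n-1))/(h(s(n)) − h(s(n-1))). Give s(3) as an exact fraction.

h(3) = −6, h(4) = 1. s(2) = 4 − 1·(4 − 3)/(1 − (−6)) = 27/7.
h(4) = 1, h(27/7) = −6/49. s(3) = (27/7) − (−6/49)·((27/7) − 4)/((−6/49) − 1) = 213/55.

213/55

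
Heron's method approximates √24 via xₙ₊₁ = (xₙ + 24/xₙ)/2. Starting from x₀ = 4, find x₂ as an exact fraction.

49/10

x₁ = (4 + 24/4)/2 = 5.
x₂ = (5 + 24/5)/2 = 49/10.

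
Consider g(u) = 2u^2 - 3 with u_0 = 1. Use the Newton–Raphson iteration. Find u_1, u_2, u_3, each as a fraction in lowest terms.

g'(u) = 4u.
g(1) = -1, g'(1) = 4, so u_1 = 1 - (-1)/4 = 5/4.
g(5/4) = 1/8, g'(5/4) = 5, so u_2 = (5/4) - (1/8)/5 = 49/40.
g(49/40) = 1/800, g'(49/40) = 49/10, so u_3 = (49/40) - (1/800)/(49/10) = 4801/3920.

u_1 = 5/4, u_2 = 49/40, u_3 = 4801/3920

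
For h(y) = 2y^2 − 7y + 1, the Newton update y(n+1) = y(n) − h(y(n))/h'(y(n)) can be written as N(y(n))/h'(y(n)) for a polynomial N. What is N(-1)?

h'(y) = 4y − 7.
N(y) = y·h'(y) − h(y) = y·(4y − 7) − (2y^2 − 7y + 1) = 2y^2 − 1.
N(-1) = 1.

1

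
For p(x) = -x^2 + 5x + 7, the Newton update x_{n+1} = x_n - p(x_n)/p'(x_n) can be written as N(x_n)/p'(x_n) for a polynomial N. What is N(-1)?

-8

p'(x) = -2x + 5.
N(x) = x·p'(x) - p(x) = x·(-2x + 5) - (-x^2 + 5x + 7) = -x^2 - 7.
N(-1) = -8.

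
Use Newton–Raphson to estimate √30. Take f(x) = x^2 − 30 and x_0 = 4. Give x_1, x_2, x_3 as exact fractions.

x_1 = 23/4, x_2 = 1009/184, x_3 = 2033761/371312

f'(x) = 2x.
f(4) = −14, f'(4) = 8, so x_1 = 4 − (−14)/8 = 23/4.
f(23/4) = 49/16, f'(23/4) = 23/2, so x_2 = (23/4) − (49/16)/(23/2) = 1009/184.
f(1009/184) = 2401/33856, f'(1009/184) = 1009/92, so x_3 = (1009/184) − (2401/33856)/(1009/92) = 2033761/371312.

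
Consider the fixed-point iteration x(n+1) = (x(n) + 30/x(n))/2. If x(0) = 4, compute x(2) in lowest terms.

x(1) = (4 + 30/4)/2 = 23/4.
x(2) = (23/4 + 30/(23/4))/2 = 1009/184.

1009/184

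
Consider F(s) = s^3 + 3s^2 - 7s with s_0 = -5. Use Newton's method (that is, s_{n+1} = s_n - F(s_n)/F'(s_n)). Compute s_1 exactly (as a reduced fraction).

F'(s) = 3s^2 + 6s - 7.
F(-5) = -15, F'(-5) = 38, so s_1 = (-5) - (-15)/38 = -175/38.

-175/38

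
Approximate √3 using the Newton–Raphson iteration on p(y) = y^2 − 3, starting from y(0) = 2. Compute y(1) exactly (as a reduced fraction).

p'(y) = 2y.
p(2) = 1, p'(2) = 4, so y(1) = 2 − 1/4 = 7/4.

7/4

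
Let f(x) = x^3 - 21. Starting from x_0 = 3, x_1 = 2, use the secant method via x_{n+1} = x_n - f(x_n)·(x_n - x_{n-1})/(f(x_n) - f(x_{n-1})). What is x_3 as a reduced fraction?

f(3) = 6, f(2) = -13. x_2 = 2 - (-13)·(2 - 3)/((-13) - 6) = 51/19.
f(2) = -13, f(51/19) = -11388/6859. x_3 = (51/19) - (-11388/6859)·((51/19) - 2)/((-11388/6859) - (-13)) = 16659/5983.

16659/5983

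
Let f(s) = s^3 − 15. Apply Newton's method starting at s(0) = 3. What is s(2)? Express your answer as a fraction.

f'(s) = 3s^2.
f(3) = 12, f'(3) = 27, so s(1) = 3 − 12/27 = 23/9.
f(23/9) = 1232/729, f'(23/9) = 529/27, so s(2) = (23/9) − (1232/729)/(529/27) = 35269/14283.

35269/14283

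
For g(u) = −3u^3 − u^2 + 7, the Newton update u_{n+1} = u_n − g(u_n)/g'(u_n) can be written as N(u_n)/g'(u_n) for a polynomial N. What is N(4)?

−407

g'(u) = −9u^2 − 2u.
N(u) = u·g'(u) − g(u) = u·(−9u^2 − 2u) − (−3u^3 − u^2 + 7) = −6u^3 − u^2 − 7.
N(4) = −407.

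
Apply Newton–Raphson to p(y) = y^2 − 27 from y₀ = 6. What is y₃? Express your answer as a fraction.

p'(y) = 2y.
p(6) = 9, p'(6) = 12, so y₁ = 6 − 9/12 = 21/4.
p(21/4) = 9/16, p'(21/4) = 21/2, so y₂ = (21/4) − (9/16)/(21/2) = 291/56.
p(291/56) = 9/3136, p'(291/56) = 291/28, so y₃ = (291/56) − (9/3136)/(291/28) = 56451/10864.

56451/10864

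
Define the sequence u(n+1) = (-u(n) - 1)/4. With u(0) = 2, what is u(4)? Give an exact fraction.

u(1) = (-2 - 1)/4 = -3/4.
u(2) = (-(-3/4) - 1)/4 = -1/16.
u(3) = (-(-1/16) - 1)/4 = -15/64.
u(4) = (-(-15/64) - 1)/4 = -49/256.

-49/256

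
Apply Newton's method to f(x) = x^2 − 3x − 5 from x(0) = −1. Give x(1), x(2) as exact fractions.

f'(x) = 2x − 3.
f(−1) = −1, f'(−1) = −5, so x(1) = (−1) − (−1)/(−5) = −6/5.
f(−6/5) = 1/25, f'(−6/5) = −27/5, so x(2) = (−6/5) − (1/25)/(−27/5) = −161/135.

x(1) = −6/5, x(2) = −161/135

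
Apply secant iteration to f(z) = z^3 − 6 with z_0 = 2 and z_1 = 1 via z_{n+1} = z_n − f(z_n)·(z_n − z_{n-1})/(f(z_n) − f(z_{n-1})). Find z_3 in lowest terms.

f(2) = 2, f(1) = −5. z_2 = 1 − (−5)·(1 − 2)/((−5) − 2) = 12/7.
f(1) = −5, f(12/7) = −330/343. z_3 = (12/7) − (−330/343)·((12/7) − 1)/((−330/343) − (−5)) = 522/277.

522/277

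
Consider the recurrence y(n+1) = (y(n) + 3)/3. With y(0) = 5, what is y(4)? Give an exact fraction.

y(1) = (5 + 3)/3 = 8/3.
y(2) = ((8/3) + 3)/3 = 17/9.
y(3) = ((17/9) + 3)/3 = 44/27.
y(4) = ((44/27) + 3)/3 = 125/81.

125/81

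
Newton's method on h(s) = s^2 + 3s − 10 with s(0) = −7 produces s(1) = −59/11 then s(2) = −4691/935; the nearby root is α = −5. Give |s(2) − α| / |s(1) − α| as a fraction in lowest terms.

s(1) − α = −59/11 − (−5) = −59/11 + 5 = −4/11, so |s(1) − α| = 4/11.
s(2) − α = −4691/935 − (−5) = −4691/935 + 5 = −16/935, so |s(2) − α| = 16/935.
Ratio = (16/935) / (4/11) = 4/85.

4/85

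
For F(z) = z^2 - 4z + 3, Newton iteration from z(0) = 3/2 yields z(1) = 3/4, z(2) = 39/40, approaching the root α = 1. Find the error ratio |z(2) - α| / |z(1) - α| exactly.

z(1) - α = 3/4 - 1 = -1/4, so |z(1) - α| = 1/4.
z(2) - α = 39/40 - 1 = -1/40, so |z(2) - α| = 1/40.
Ratio = (1/40) / (1/4) = 1/10.

1/10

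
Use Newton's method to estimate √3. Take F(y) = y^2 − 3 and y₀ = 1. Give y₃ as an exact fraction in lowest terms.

97/56

F'(y) = 2y.
F(1) = −2, F'(1) = 2, so y₁ = 1 − (−2)/2 = 2.
F(2) = 1, F'(2) = 4, so y₂ = 2 − 1/4 = 7/4.
F(7/4) = 1/16, F'(7/4) = 7/2, so y₃ = (7/4) − (1/16)/(7/2) = 97/56.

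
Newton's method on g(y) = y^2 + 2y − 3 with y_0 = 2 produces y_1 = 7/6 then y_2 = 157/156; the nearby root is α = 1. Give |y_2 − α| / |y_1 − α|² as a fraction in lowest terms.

y_1 − α = 7/6 − 1 = 1/6, so |y_1 − α| = 1/6.
y_2 − α = 157/156 − 1 = 1/156, so |y_2 − α| = 1/156.
|y_1 − α|² = 1/36.
Ratio = (1/156) / (1/36) = 3/13.

3/13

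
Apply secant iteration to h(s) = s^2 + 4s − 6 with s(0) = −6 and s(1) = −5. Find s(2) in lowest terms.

−36/7

h(−6) = 6, h(−5) = −1. s(2) = (−5) − (−1)·((−5) − (−6))/((−1) − 6) = −36/7.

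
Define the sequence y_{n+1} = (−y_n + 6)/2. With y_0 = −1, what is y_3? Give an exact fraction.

19/8

y_1 = (−(−1) + 6)/2 = 7/2.
y_2 = (−(7/2) + 6)/2 = 5/4.
y_3 = (−(5/4) + 6)/2 = 19/8.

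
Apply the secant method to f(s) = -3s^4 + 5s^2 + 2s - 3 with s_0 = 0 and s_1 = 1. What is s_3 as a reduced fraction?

99/163

f(0) = -3, f(1) = 1. s_2 = 1 - 1·(1 - 0)/(1 - (-3)) = 3/4.
f(1) = 1, f(3/4) = 93/256. s_3 = (3/4) - (93/256)·((3/4) - 1)/((93/256) - 1) = 99/163.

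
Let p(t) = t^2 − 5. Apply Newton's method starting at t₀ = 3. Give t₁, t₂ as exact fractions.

t₁ = 7/3, t₂ = 47/21

p'(t) = 2t.
p(3) = 4, p'(3) = 6, so t₁ = 3 − 4/6 = 7/3.
p(7/3) = 4/9, p'(7/3) = 14/3, so t₂ = (7/3) − (4/9)/(14/3) = 47/21.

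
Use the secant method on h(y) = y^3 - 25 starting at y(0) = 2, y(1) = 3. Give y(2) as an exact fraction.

55/19

h(2) = -17, h(3) = 2. y(2) = 3 - 2·(3 - 2)/(2 - (-17)) = 55/19.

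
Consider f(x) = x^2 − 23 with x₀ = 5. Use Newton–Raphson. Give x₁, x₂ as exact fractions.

f'(x) = 2x.
f(5) = 2, f'(5) = 10, so x₁ = 5 − 2/10 = 24/5.
f(24/5) = 1/25, f'(24/5) = 48/5, so x₂ = (24/5) − (1/25)/(48/5) = 1151/240.

x₁ = 24/5, x₂ = 1151/240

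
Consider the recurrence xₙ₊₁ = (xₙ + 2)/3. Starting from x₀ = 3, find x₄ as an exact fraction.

83/81

x₁ = (3 + 2)/3 = 5/3.
x₂ = ((5/3) + 2)/3 = 11/9.
x₃ = ((11/9) + 2)/3 = 29/27.
x₄ = ((29/27) + 2)/3 = 83/81.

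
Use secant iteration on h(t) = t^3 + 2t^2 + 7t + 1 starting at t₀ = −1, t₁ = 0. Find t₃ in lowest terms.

h(−1) = −5, h(0) = 1. t₂ = 0 − 1·(0 − (−1))/(1 − (−5)) = −1/6.
h(0) = 1, h(−1/6) = −25/216. t₃ = (−1/6) − (−25/216)·((−1/6) − 0)/((−25/216) − 1) = −36/241.

−36/241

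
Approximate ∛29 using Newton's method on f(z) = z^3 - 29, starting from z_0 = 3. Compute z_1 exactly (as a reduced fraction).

f'(z) = 3z^2.
f(3) = -2, f'(3) = 27, so z_1 = 3 - (-2)/27 = 83/27.

83/27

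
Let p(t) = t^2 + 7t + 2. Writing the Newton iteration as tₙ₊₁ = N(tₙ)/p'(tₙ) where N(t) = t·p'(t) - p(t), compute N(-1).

-1

p'(t) = 2t + 7.
N(t) = t·p'(t) - p(t) = t·(2t + 7) - (t^2 + 7t + 2) = t^2 - 2.
N(-1) = -1.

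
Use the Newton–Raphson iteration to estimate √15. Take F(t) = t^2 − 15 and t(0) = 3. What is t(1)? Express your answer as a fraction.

F'(t) = 2t.
F(3) = −6, F'(3) = 6, so t(1) = 3 − (−6)/6 = 4.

4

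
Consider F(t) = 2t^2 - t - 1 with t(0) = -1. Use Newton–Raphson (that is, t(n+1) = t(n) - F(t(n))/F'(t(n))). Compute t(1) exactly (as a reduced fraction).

F'(t) = 4t - 1.
F(-1) = 2, F'(-1) = -5, so t(1) = (-1) - 2/(-5) = -3/5.

-3/5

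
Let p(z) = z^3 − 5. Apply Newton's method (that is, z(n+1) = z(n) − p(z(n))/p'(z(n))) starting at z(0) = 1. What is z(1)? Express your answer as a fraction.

p'(z) = 3z^2.
p(1) = −4, p'(1) = 3, so z(1) = 1 − (−4)/3 = 7/3.

7/3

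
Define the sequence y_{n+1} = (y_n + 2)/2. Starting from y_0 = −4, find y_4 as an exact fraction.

13/8

y_1 = ((−4) + 2)/2 = −1.
y_2 = ((−1) + 2)/2 = 1/2.
y_3 = ((1/2) + 2)/2 = 5/4.
y_4 = ((5/4) + 2)/2 = 13/8.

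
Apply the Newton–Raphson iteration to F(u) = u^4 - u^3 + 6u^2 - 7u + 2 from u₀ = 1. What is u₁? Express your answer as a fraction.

5/6

F'(u) = 4u^3 - 3u^2 + 12u - 7.
F(1) = 1, F'(1) = 6, so u₁ = 1 - 1/6 = 5/6.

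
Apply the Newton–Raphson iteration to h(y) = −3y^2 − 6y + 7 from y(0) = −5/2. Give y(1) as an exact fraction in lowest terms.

−103/36

h'(y) = −6y − 6.
h(−5/2) = 13/4, h'(−5/2) = 9, so y(1) = (−5/2) − (13/4)/9 = −103/36.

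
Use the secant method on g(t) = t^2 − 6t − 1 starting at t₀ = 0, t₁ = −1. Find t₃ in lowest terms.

−4/25

g(0) = −1, g(−1) = 6. t₂ = (−1) − 6·((−1) − 0)/(6 − (−1)) = −1/7.
g(−1) = 6, g(−1/7) = −6/49. t₃ = (−1/7) − (−6/49)·((−1/7) − (−1))/((−6/49) − 6) = −4/25.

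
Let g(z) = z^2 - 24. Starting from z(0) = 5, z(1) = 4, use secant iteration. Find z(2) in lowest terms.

g(5) = 1, g(4) = -8. z(2) = 4 - (-8)·(4 - 5)/((-8) - 1) = 44/9.

44/9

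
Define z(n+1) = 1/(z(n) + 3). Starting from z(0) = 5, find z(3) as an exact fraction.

25/83

z(1) = 1/(5 + 3) = 1/8.
z(2) = 1/(1/8 + 3) = 8/25.
z(3) = 1/(8/25 + 3) = 25/83.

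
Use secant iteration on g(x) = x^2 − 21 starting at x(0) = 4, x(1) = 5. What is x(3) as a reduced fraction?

197/43

g(4) = −5, g(5) = 4. x(2) = 5 − 4·(5 − 4)/(4 − (−5)) = 41/9.
g(5) = 4, g(41/9) = −20/81. x(3) = (41/9) − (−20/81)·((41/9) − 5)/((−20/81) − 4) = 197/43.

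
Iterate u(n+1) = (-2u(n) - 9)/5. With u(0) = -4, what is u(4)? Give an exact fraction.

-847/625

u(1) = (-2·(-4) - 9)/5 = -1/5.
u(2) = (-2·(-1/5) - 9)/5 = -43/25.
u(3) = (-2·(-43/25) - 9)/5 = -139/125.
u(4) = (-2·(-139/125) - 9)/5 = -847/625.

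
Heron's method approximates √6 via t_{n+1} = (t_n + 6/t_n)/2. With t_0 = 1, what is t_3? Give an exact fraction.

10033/4088

t_1 = (1 + 6/1)/2 = 7/2.
t_2 = (7/2 + 6/(7/2))/2 = 73/28.
t_3 = (73/28 + 6/(73/28))/2 = 10033/4088.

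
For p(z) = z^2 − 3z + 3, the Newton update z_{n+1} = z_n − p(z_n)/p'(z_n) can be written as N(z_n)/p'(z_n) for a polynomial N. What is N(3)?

6

p'(z) = 2z − 3.
N(z) = z·p'(z) − p(z) = z·(2z − 3) − (z^2 − 3z + 3) = z^2 − 3.
N(3) = 6.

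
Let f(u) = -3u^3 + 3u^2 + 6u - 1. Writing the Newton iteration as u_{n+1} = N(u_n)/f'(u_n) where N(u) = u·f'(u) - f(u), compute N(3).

f'(u) = -9u^2 + 6u + 6.
N(u) = u·f'(u) - f(u) = u·(-9u^2 + 6u + 6) - (-3u^3 + 3u^2 + 6u - 1) = -6u^3 + 3u^2 + 1.
N(3) = -134.

-134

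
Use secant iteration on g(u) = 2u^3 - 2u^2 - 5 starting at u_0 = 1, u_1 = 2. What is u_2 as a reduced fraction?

g(1) = -5, g(2) = 3. u_2 = 2 - 3·(2 - 1)/(3 - (-5)) = 13/8.

13/8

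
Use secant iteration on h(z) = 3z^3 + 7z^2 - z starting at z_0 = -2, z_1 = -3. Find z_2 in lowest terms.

h(-2) = 6, h(-3) = -15. z_2 = (-3) - (-15)·((-3) - (-2))/((-15) - 6) = -16/7.

-16/7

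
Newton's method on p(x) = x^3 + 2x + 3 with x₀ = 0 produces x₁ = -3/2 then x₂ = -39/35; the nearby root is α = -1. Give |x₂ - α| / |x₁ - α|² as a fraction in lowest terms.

x₁ - α = -3/2 - (-1) = -3/2 + 1 = -1/2, so |x₁ - α| = 1/2.
x₂ - α = -39/35 - (-1) = -39/35 + 1 = -4/35, so |x₂ - α| = 4/35.
|x₁ - α|² = 1/4.
Ratio = (4/35) / (1/4) = 16/35.

16/35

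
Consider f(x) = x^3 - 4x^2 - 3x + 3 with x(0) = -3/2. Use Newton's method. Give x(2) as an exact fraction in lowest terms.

-111533/99792

f'(x) = 3x^2 - 8x - 3.
f(-3/2) = -39/8, f'(-3/2) = 63/4, so x(1) = (-3/2) - (-39/8)/(63/4) = -25/21.
f(-25/21) = -7267/9261, f'(-25/21) = 528/49, so x(2) = (-25/21) - (-7267/9261)/(528/49) = -111533/99792.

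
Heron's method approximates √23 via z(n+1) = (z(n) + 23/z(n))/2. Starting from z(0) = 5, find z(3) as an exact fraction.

z(1) = (5 + 23/5)/2 = 24/5.
z(2) = (24/5 + 23/(24/5))/2 = 1151/240.
z(3) = (1151/240 + 23/(1151/240))/2 = 2649601/552480.

2649601/552480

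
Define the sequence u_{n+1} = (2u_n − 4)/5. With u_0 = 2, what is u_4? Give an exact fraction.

−156/125

u_1 = (2·2 − 4)/5 = 0.
u_2 = (2·0 − 4)/5 = −4/5.
u_3 = (2·(−4/5) − 4)/5 = −28/25.
u_4 = (2·(−28/25) − 4)/5 = −156/125.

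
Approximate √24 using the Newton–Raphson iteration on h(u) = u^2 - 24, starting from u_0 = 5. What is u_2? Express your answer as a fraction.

4801/980

h'(u) = 2u.
h(5) = 1, h'(5) = 10, so u_1 = 5 - 1/10 = 49/10.
h(49/10) = 1/100, h'(49/10) = 49/5, so u_2 = (49/10) - (1/100)/(49/5) = 4801/980.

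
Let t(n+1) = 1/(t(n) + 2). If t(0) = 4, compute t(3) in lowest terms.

t(1) = 1/(4 + 2) = 1/6.
t(2) = 1/(1/6 + 2) = 6/13.
t(3) = 1/(6/13 + 2) = 13/32.

13/32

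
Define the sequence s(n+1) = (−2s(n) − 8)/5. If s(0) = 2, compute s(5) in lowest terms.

s(1) = (−2·2 − 8)/5 = −12/5.
s(2) = (−2·(−12/5) − 8)/5 = −16/25.
s(3) = (−2·(−16/25) − 8)/5 = −168/125.
s(4) = (−2·(−168/125) − 8)/5 = −664/625.
s(5) = (−2·(−664/625) − 8)/5 = −3672/3125.

−3672/3125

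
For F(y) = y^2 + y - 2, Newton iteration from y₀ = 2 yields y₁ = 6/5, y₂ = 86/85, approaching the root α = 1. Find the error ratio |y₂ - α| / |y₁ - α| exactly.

y₁ - α = 6/5 - 1 = 1/5, so |y₁ - α| = 1/5.
y₂ - α = 86/85 - 1 = 1/85, so |y₂ - α| = 1/85.
Ratio = (1/85) / (1/5) = 1/17.

1/17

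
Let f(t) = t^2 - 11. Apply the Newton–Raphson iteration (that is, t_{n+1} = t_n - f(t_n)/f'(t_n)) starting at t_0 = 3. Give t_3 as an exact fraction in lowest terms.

79201/23880

f'(t) = 2t.
f(3) = -2, f'(3) = 6, so t_1 = 3 - (-2)/6 = 10/3.
f(10/3) = 1/9, f'(10/3) = 20/3, so t_2 = (10/3) - (1/9)/(20/3) = 199/60.
f(199/60) = 1/3600, f'(199/60) = 199/30, so t_3 = (199/60) - (1/3600)/(199/30) = 79201/23880.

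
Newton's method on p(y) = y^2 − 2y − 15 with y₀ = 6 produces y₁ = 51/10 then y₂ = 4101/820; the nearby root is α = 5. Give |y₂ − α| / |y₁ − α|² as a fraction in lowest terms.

y₁ − α = 51/10 − 5 = 1/10, so |y₁ − α| = 1/10.
y₂ − α = 4101/820 − 5 = 1/820, so |y₂ − α| = 1/820.
|y₁ − α|² = 1/100.
Ratio = (1/820) / (1/100) = 5/41.

5/41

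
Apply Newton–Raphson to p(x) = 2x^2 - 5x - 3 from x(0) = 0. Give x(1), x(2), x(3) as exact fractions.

x(1) = -3/5, x(2) = -93/185, x(3) = -119973/239945

p'(x) = 4x - 5.
p(0) = -3, p'(0) = -5, so x(1) = 0 - (-3)/(-5) = -3/5.
p(-3/5) = 18/25, p'(-3/5) = -37/5, so x(2) = (-3/5) - (18/25)/(-37/5) = -93/185.
p(-93/185) = 648/34225, p'(-93/185) = -1297/185, so x(3) = (-93/185) - (648/34225)/(-1297/185) = -119973/239945.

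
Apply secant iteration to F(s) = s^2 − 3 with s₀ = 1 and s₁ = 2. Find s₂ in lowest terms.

5/3

F(1) = −2, F(2) = 1. s₂ = 2 − 1·(2 − 1)/(1 − (−2)) = 5/3.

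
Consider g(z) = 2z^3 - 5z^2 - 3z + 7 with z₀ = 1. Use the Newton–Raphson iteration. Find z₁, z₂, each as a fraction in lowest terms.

g'(z) = 6z^2 - 10z - 3.
g(1) = 1, g'(1) = -7, so z₁ = 1 - 1/(-7) = 8/7.
g(8/7) = 9/343, g'(8/7) = -323/49, so z₂ = (8/7) - (9/343)/(-323/49) = 2593/2261.

z₁ = 8/7, z₂ = 2593/2261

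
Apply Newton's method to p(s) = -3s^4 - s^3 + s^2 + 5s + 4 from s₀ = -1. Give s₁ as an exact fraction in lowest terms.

-5/6

p'(s) = -12s^3 - 3s^2 + 2s + 5.
p(-1) = -2, p'(-1) = 12, so s₁ = (-1) - (-2)/12 = -5/6.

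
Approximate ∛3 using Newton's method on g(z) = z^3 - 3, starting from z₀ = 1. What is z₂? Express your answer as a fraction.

331/225

g'(z) = 3z^2.
g(1) = -2, g'(1) = 3, so z₁ = 1 - (-2)/3 = 5/3.
g(5/3) = 44/27, g'(5/3) = 25/3, so z₂ = (5/3) - (44/27)/(25/3) = 331/225.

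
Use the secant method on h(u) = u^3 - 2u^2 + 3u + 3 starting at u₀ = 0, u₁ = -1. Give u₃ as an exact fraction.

h(0) = 3, h(-1) = -3. u₂ = (-1) - (-3)·((-1) - 0)/((-3) - 3) = -1/2.
h(-1) = -3, h(-1/2) = 7/8. u₃ = (-1/2) - (7/8)·((-1/2) - (-1))/((7/8) - (-3)) = -19/31.

-19/31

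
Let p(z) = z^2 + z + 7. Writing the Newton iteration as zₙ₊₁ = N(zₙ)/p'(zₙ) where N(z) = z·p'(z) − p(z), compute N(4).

p'(z) = 2z + 1.
N(z) = z·p'(z) − p(z) = z·(2z + 1) − (z^2 + z + 7) = z^2 − 7.
N(4) = 9.

9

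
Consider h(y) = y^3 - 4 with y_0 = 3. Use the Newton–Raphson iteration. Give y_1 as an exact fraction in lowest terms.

h'(y) = 3y^2.
h(3) = 23, h'(3) = 27, so y_1 = 3 - 23/27 = 58/27.

58/27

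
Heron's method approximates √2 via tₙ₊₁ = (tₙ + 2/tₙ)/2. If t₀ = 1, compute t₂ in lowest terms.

t₁ = (1 + 2/1)/2 = 3/2.
t₂ = (3/2 + 2/(3/2))/2 = 17/12.

17/12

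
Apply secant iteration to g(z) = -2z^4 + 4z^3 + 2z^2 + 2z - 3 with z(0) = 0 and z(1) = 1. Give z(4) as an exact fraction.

g(0) = -3, g(1) = 3. z(2) = 1 - 3·(1 - 0)/(3 - (-3)) = 1/2.
g(1) = 3, g(1/2) = -9/8. z(3) = (1/2) - (-9/8)·((1/2) - 1)/((-9/8) - 3) = 7/11.
g(1/2) = -9/8, g(7/11) = -3141/14641. z(4) = (7/11) - (-3141/14641)·((7/11) - (1/2))/((-3141/14641) - (-9/8)) = 7921/11849.

7921/11849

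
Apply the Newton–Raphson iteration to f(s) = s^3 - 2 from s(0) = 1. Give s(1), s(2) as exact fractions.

f'(s) = 3s^2.
f(1) = -1, f'(1) = 3, so s(1) = 1 - (-1)/3 = 4/3.
f(4/3) = 10/27, f'(4/3) = 16/3, so s(2) = (4/3) - (10/27)/(16/3) = 91/72.

s(1) = 4/3, s(2) = 91/72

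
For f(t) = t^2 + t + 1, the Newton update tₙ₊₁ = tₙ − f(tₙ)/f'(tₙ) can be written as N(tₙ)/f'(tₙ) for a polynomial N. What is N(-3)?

8

f'(t) = 2t + 1.
N(t) = t·f'(t) − f(t) = t·(2t + 1) − (t^2 + t + 1) = t^2 − 1.
N(-3) = 8.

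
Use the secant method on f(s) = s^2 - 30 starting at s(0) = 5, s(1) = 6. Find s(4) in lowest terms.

f(5) = -5, f(6) = 6. s(2) = 6 - 6·(6 - 5)/(6 - (-5)) = 60/11.
f(6) = 6, f(60/11) = -30/121. s(3) = (60/11) - (-30/121)·((60/11) - 6)/((-30/121) - 6) = 115/21.
f(60/11) = -30/121, f(115/21) = -5/441. s(4) = (115/21) - (-5/441)·((115/21) - (60/11))/((-5/441) - (-30/121)) = 2766/505.

2766/505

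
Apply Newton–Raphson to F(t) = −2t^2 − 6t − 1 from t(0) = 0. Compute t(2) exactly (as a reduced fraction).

F'(t) = −4t − 6.
F(0) = −1, F'(0) = −6, so t(1) = 0 − (−1)/(−6) = −1/6.
F(−1/6) = −1/18, F'(−1/6) = −16/3, so t(2) = (−1/6) − (−1/18)/(−16/3) = −17/96.

−17/96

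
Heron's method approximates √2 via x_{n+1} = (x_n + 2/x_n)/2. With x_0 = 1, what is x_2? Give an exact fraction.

x_1 = (1 + 2/1)/2 = 3/2.
x_2 = (3/2 + 2/(3/2))/2 = 17/12.

17/12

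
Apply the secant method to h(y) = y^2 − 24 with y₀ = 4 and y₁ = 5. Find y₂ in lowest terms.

h(4) = −8, h(5) = 1. y₂ = 5 − 1·(5 − 4)/(1 − (−8)) = 44/9.

44/9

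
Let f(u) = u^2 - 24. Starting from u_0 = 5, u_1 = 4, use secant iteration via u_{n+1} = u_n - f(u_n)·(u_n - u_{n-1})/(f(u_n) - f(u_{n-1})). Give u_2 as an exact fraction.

44/9

f(5) = 1, f(4) = -8. u_2 = 4 - (-8)·(4 - 5)/((-8) - 1) = 44/9.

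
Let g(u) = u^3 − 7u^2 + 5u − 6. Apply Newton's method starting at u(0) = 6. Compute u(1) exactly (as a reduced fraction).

186/29

g'(u) = 3u^2 − 14u + 5.
g(6) = −12, g'(6) = 29, so u(1) = 6 − (−12)/29 = 186/29.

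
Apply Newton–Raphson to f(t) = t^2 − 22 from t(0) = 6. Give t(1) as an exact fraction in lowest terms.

f'(t) = 2t.
f(6) = 14, f'(6) = 12, so t(1) = 6 − 14/12 = 29/6.

29/6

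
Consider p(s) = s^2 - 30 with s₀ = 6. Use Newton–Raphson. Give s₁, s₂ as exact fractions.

p'(s) = 2s.
p(6) = 6, p'(6) = 12, so s₁ = 6 - 6/12 = 11/2.
p(11/2) = 1/4, p'(11/2) = 11, so s₂ = (11/2) - (1/4)/11 = 241/44.

s₁ = 11/2, s₂ = 241/44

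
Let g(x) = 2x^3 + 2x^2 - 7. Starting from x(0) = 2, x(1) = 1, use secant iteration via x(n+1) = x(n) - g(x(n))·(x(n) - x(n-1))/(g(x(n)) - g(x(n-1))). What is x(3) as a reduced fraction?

2849/2249

g(2) = 17, g(1) = -3. x(2) = 1 - (-3)·(1 - 2)/((-3) - 17) = 23/20.
g(1) = -3, g(23/20) = -5253/4000. x(3) = (23/20) - (-5253/4000)·((23/20) - 1)/((-5253/4000) - (-3)) = 2849/2249.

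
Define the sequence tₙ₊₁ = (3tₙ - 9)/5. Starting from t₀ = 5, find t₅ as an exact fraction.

t₁ = (3·5 - 9)/5 = 6/5.
t₂ = (3·(6/5) - 9)/5 = -27/25.
t₃ = (3·(-27/25) - 9)/5 = -306/125.
t₄ = (3·(-306/125) - 9)/5 = -2043/625.
t₅ = (3·(-2043/625) - 9)/5 = -11754/3125.

-11754/3125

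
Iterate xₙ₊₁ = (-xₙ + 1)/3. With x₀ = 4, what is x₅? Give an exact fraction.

x₁ = (-4 + 1)/3 = -1.
x₂ = (-(-1) + 1)/3 = 2/3.
x₃ = (-(2/3) + 1)/3 = 1/9.
x₄ = (-(1/9) + 1)/3 = 8/27.
x₅ = (-(8/27) + 1)/3 = 19/81.

19/81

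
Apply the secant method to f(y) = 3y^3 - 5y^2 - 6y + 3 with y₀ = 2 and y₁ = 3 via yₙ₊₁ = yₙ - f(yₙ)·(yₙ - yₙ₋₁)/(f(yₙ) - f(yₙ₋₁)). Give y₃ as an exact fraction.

14999/6577

f(2) = -5, f(3) = 21. y₂ = 3 - 21·(3 - 2)/(21 - (-5)) = 57/26.
f(3) = 21, f(57/26) = -45255/17576. y₃ = (57/26) - (-45255/17576)·((57/26) - 3)/((-45255/17576) - 21) = 14999/6577.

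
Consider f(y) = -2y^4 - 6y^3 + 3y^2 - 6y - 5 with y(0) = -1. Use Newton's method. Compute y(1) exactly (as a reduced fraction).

-7/11

f'(y) = -8y^3 - 18y^2 + 6y - 6.
f(-1) = 8, f'(-1) = -22, so y(1) = (-1) - 8/(-22) = -7/11.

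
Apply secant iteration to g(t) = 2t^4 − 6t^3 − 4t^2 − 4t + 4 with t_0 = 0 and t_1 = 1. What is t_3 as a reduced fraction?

95/203

g(0) = 4, g(1) = −8. t_2 = 1 − (−8)·(1 − 0)/((−8) − 4) = 1/3.
g(1) = −8, g(1/3) = 164/81. t_3 = (1/3) − (164/81)·((1/3) − 1)/((164/81) − (−8)) = 95/203.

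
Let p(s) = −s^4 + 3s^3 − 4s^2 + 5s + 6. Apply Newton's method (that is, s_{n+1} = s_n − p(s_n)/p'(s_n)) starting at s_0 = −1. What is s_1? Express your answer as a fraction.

−19/26

p'(s) = −4s^3 + 9s^2 − 8s + 5.
p(−1) = −7, p'(−1) = 26, so s_1 = (−1) − (−7)/26 = −19/26.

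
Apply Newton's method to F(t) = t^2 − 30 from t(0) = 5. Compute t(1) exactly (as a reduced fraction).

F'(t) = 2t.
F(5) = −5, F'(5) = 10, so t(1) = 5 − (−5)/10 = 11/2.

11/2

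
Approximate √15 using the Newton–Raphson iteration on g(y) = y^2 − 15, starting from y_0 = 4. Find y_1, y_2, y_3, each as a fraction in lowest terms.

g'(y) = 2y.
g(4) = 1, g'(4) = 8, so y_1 = 4 − 1/8 = 31/8.
g(31/8) = 1/64, g'(31/8) = 31/4, so y_2 = (31/8) − (1/64)/(31/4) = 1921/496.
g(1921/496) = 1/246016, g'(1921/496) = 1921/248, so y_3 = (1921/496) − (1/246016)/(1921/248) = 7380481/1905632.

y_1 = 31/8, y_2 = 1921/496, y_3 = 7380481/1905632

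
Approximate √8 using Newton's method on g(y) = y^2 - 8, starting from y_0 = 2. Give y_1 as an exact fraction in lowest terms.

g'(y) = 2y.
g(2) = -4, g'(2) = 4, so y_1 = 2 - (-4)/4 = 3.

3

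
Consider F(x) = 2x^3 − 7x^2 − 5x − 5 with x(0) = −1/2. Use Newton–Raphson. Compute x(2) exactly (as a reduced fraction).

−3593/16870

F'(x) = 6x^2 − 14x − 5.
F(−1/2) = −9/2, F'(−1/2) = 7/2, so x(1) = (−1/2) − (−9/2)/(7/2) = 11/14.
F(11/14) = −4212/343, F'(11/14) = −1205/98, so x(2) = (11/14) − (−4212/343)/(−1205/98) = −3593/16870.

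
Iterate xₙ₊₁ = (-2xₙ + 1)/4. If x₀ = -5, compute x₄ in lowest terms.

x₁ = (-2·(-5) + 1)/4 = 11/4.
x₂ = (-2·(11/4) + 1)/4 = -9/8.
x₃ = (-2·(-9/8) + 1)/4 = 13/16.
x₄ = (-2·(13/16) + 1)/4 = -5/32.

-5/32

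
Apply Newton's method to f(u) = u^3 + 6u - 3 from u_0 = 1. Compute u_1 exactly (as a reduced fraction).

f'(u) = 3u^2 + 6.
f(1) = 4, f'(1) = 9, so u_1 = 1 - 4/9 = 5/9.

5/9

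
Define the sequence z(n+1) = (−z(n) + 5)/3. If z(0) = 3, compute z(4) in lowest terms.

z(1) = (−3 + 5)/3 = 2/3.
z(2) = (−(2/3) + 5)/3 = 13/9.
z(3) = (−(13/9) + 5)/3 = 32/27.
z(4) = (−(32/27) + 5)/3 = 103/81.

103/81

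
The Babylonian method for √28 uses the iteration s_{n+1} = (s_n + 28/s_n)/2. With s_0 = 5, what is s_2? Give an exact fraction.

s_1 = (5 + 28/5)/2 = 53/10.
s_2 = (53/10 + 28/(53/10))/2 = 5609/1060.

5609/1060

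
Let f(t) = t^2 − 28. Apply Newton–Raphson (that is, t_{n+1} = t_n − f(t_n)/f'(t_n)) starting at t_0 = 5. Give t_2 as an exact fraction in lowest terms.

5609/1060

f'(t) = 2t.
f(5) = −3, f'(5) = 10, so t_1 = 5 − (−3)/10 = 53/10.
f(53/10) = 9/100, f'(53/10) = 53/5, so t_2 = (53/10) − (9/100)/(53/5) = 5609/1060.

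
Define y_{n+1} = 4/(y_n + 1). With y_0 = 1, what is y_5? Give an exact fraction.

y_1 = 4/(1 + 1) = 2.
y_2 = 4/(2 + 1) = 4/3.
y_3 = 4/(4/3 + 1) = 12/7.
y_4 = 4/(12/7 + 1) = 28/19.
y_5 = 4/(28/19 + 1) = 76/47.

76/47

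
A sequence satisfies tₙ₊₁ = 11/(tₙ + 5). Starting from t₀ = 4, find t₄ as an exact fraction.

4169/2511

t₁ = 11/(4 + 5) = 11/9.
t₂ = 11/(11/9 + 5) = 99/56.
t₃ = 11/(99/56 + 5) = 616/379.
t₄ = 11/(616/379 + 5) = 4169/2511.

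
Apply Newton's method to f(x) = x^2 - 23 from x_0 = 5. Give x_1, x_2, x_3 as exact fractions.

x_1 = 24/5, x_2 = 1151/240, x_3 = 2649601/552480

f'(x) = 2x.
f(5) = 2, f'(5) = 10, so x_1 = 5 - 2/10 = 24/5.
f(24/5) = 1/25, f'(24/5) = 48/5, so x_2 = (24/5) - (1/25)/(48/5) = 1151/240.
f(1151/240) = 1/57600, f'(1151/240) = 1151/120, so x_3 = (1151/240) - (1/57600)/(1151/120) = 2649601/552480.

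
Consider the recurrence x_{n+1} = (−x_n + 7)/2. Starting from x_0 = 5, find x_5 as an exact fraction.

x_1 = (−5 + 7)/2 = 1.
x_2 = (−1 + 7)/2 = 3.
x_3 = (−3 + 7)/2 = 2.
x_4 = (−2 + 7)/2 = 5/2.
x_5 = (−(5/2) + 7)/2 = 9/4.

9/4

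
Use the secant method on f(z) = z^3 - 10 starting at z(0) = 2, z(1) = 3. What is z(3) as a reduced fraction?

15250/7129

f(2) = -2, f(3) = 17. z(2) = 3 - 17·(3 - 2)/(17 - (-2)) = 40/19.
f(3) = 17, f(40/19) = -4590/6859. z(3) = (40/19) - (-4590/6859)·((40/19) - 3)/((-4590/6859) - 17) = 15250/7129.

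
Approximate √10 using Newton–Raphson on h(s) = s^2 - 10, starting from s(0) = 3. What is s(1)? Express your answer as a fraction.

19/6

h'(s) = 2s.
h(3) = -1, h'(3) = 6, so s(1) = 3 - (-1)/6 = 19/6.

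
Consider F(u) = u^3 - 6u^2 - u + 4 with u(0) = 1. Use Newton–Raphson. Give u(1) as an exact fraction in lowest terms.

F'(u) = 3u^2 - 12u - 1.
F(1) = -2, F'(1) = -10, so u(1) = 1 - (-2)/(-10) = 4/5.

4/5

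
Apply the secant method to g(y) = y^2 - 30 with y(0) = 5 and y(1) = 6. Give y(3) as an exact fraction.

115/21

g(5) = -5, g(6) = 6. y(2) = 6 - 6·(6 - 5)/(6 - (-5)) = 60/11.
g(6) = 6, g(60/11) = -30/121. y(3) = (60/11) - (-30/121)·((60/11) - 6)/((-30/121) - 6) = 115/21.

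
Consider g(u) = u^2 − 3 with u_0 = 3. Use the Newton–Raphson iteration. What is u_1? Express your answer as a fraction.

g'(u) = 2u.
g(3) = 6, g'(3) = 6, so u_1 = 3 − 6/6 = 2.

2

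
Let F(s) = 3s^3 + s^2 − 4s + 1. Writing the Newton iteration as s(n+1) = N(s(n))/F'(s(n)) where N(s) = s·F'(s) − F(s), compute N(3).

F'(s) = 9s^2 + 2s − 4.
N(s) = s·F'(s) − F(s) = s·(9s^2 + 2s − 4) − (3s^3 + s^2 − 4s + 1) = 6s^3 + s^2 − 1.
N(3) = 170.

170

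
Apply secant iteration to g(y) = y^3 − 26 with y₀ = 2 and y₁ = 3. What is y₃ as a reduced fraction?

28370/9577

g(2) = −18, g(3) = 1. y₂ = 3 − 1·(3 − 2)/(1 − (−18)) = 56/19.
g(3) = 1, g(56/19) = −2718/6859. y₃ = (56/19) − (−2718/6859)·((56/19) − 3)/((−2718/6859) − 1) = 28370/9577.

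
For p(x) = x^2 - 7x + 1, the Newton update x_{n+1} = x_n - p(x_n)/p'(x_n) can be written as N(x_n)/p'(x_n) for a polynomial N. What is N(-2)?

p'(x) = 2x - 7.
N(x) = x·p'(x) - p(x) = x·(2x - 7) - (x^2 - 7x + 1) = x^2 - 1.
N(-2) = 3.

3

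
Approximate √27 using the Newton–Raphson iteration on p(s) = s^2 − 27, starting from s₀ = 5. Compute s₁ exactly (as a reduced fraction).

p'(s) = 2s.
p(5) = −2, p'(5) = 10, so s₁ = 5 − (−2)/10 = 26/5.

26/5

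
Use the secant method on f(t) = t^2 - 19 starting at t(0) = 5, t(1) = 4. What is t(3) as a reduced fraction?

f(5) = 6, f(4) = -3. t(2) = 4 - (-3)·(4 - 5)/((-3) - 6) = 13/3.
f(4) = -3, f(13/3) = -2/9. t(3) = (13/3) - (-2/9)·((13/3) - 4)/((-2/9) - (-3)) = 109/25.

109/25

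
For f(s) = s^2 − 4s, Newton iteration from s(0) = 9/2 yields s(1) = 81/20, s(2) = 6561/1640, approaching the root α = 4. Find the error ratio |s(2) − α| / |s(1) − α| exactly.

s(1) − α = 81/20 − 4 = 1/20, so |s(1) − α| = 1/20.
s(2) − α = 6561/1640 − 4 = 1/1640, so |s(2) − α| = 1/1640.
Ratio = (1/1640) / (1/20) = 1/82.

1/82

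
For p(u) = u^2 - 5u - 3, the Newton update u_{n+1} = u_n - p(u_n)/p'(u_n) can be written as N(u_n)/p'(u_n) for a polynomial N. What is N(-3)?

p'(u) = 2u - 5.
N(u) = u·p'(u) - p(u) = u·(2u - 5) - (u^2 - 5u - 3) = u^2 + 3.
N(-3) = 12.

12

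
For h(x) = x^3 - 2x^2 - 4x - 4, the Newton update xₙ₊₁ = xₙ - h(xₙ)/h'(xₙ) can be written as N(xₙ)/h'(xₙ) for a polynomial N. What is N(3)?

40

h'(x) = 3x^2 - 4x - 4.
N(x) = x·h'(x) - h(x) = x·(3x^2 - 4x - 4) - (x^3 - 2x^2 - 4x - 4) = 2x^3 - 2x^2 + 4.
N(3) = 40.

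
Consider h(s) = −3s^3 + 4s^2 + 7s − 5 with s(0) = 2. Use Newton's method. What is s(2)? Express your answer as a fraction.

13841/6682

h'(s) = −9s^2 + 8s + 7.
h(2) = 1, h'(2) = −13, so s(1) = 2 − 1/(−13) = 27/13.
h(27/13) = −185/2197, h'(27/13) = −2570/169, so s(2) = (27/13) − (−185/2197)/(−2570/169) = 13841/6682.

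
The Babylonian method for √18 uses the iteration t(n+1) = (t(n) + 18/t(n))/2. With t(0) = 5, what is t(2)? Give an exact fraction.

t(1) = (5 + 18/5)/2 = 43/10.
t(2) = (43/10 + 18/(43/10))/2 = 3649/860.

3649/860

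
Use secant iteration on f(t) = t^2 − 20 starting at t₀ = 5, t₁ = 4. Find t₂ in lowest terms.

40/9

f(5) = 5, f(4) = −4. t₂ = 4 − (−4)·(4 − 5)/((−4) − 5) = 40/9.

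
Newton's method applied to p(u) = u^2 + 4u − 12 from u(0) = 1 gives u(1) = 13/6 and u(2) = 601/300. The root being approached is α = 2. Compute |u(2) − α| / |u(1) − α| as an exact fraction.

1/50

u(1) − α = 13/6 − 2 = 1/6, so |u(1) − α| = 1/6.
u(2) − α = 601/300 − 2 = 1/300, so |u(2) − α| = 1/300.
Ratio = (1/300) / (1/6) = 1/50.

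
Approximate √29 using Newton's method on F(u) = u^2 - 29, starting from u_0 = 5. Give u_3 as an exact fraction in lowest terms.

528527/98145

F'(u) = 2u.
F(5) = -4, F'(5) = 10, so u_1 = 5 - (-4)/10 = 27/5.
F(27/5) = 4/25, F'(27/5) = 54/5, so u_2 = (27/5) - (4/25)/(54/5) = 727/135.
F(727/135) = 4/18225, F'(727/135) = 1454/135, so u_3 = (727/135) - (4/18225)/(1454/135) = 528527/98145.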